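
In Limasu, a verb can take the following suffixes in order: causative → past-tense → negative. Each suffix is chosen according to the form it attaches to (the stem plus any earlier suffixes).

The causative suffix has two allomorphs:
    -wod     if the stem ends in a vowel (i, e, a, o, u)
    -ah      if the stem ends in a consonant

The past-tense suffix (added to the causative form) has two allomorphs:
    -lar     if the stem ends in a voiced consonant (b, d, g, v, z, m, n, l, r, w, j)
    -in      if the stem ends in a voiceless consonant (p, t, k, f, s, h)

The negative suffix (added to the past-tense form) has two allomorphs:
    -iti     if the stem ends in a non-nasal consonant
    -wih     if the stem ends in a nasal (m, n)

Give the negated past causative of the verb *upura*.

upurawodlariti

Since the final sound of *upura* is /a/ (a vowel), it takes -wod, giving *upurawod*.
Since the final consonant of the causative form *upurawod* is /d/ (voiced), it takes -lar, giving *upurawodlar*.
Since the final consonant of the past-tense form *upurawodlar* is /r/ (non-nasal), it takes -iti, giving *upurawodlariti*.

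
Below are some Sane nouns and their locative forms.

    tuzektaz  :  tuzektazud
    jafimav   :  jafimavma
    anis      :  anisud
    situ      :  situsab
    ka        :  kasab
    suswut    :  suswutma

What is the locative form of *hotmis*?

hotmisud

Looking at the final sound of each stem: -ud when the stem ends in a sibilant (*tuzektaz*, *anis*); -ma when the stem ends in a non-sibilant consonant (*jafimav*, *suswut*); -sab when the stem ends in a vowel (*situ*, *ka*).
*hotmis*: final sound = /s/, a sibilant → -ud → *hotmisud*.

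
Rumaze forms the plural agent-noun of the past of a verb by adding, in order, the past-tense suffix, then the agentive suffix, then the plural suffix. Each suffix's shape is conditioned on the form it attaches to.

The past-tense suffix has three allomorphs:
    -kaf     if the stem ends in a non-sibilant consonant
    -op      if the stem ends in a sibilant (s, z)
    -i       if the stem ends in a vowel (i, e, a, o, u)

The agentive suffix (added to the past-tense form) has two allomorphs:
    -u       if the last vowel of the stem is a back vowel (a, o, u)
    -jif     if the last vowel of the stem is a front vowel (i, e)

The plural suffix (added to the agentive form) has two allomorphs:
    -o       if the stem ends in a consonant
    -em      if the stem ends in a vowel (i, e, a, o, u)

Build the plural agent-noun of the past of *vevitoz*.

The final sound of *vevitoz* is /z/, which is a sibilant, so the past-tense suffix is -op, giving *vevitozop*.
The past-tense form *vevitozop*: last vowel = /o/, a back vowel → -u → *vevitozopu*.
Since the final sound of the agentive form *vevitozopu* is /u/ (a vowel), it takes -em, giving *vevitozopuem*.

vevitozopuem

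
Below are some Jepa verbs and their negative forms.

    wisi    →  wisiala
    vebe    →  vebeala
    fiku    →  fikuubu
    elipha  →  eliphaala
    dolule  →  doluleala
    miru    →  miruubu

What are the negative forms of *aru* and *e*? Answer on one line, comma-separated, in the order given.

Looking at the last vowel of each stem: -ubu when the last vowel of the stem is a rounded vowel (*fiku*, *miru*); -ala when the last vowel of the stem is an unrounded vowel (*wisi*, *vebe*, *elipha*, *dolule*).
*aru* — last vowel /u/ (a rounded vowel) → -ubu → *aruubu*.
The last vowel of *e* is /e/, which is an unrounded vowel, so the suffix is -ala, giving *eala*.

aruubu, eala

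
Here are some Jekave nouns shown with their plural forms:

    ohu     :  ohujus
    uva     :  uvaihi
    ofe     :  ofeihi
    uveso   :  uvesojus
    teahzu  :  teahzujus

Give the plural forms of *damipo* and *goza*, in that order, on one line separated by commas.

damipojus, gozaihi

The alternation tracks the last vowel of the stem — -jus when the last vowel of the stem is a rounded vowel (*ohu*, *uveso*, *teahzu*); -ihi when the last vowel of the stem is an unrounded vowel (*uva*, *ofe*).
The last vowel of *damipo* is /o/, which is a rounded vowel, so the suffix is -jus, giving *damipojus*.
*goza*: last vowel = /a/, an unrounded vowel → -ihi → *gozaihi*.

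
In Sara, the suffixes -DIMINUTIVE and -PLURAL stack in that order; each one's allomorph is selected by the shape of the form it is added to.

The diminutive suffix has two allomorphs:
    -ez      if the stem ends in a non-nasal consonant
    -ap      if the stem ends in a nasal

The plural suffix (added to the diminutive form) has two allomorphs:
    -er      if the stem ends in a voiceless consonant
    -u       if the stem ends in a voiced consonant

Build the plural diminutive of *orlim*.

*orlim*: final consonant = /m/, a nasal → -ap → *orlimap*.
The diminutive form *orlimap* — final consonant /p/ (voiceless) → -er → *orlimaper*.

orlimaper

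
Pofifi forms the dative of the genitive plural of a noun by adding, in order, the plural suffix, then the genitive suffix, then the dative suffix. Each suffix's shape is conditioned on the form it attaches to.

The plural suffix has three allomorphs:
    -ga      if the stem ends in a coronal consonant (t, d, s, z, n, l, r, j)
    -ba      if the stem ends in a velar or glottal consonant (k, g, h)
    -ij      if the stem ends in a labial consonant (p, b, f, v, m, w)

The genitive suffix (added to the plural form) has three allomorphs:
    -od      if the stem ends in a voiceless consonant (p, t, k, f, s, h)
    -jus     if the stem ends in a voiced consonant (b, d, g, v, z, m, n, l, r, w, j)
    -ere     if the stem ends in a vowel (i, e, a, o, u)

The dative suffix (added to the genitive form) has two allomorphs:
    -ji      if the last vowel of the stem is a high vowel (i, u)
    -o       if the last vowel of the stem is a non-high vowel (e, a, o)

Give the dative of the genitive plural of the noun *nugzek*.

Since the final consonant of *nugzek* is /k/ (velar/glottal), it takes -ba, giving *nugzekba*.
The plural form *nugzekba* — final sound /a/ (a vowel) → -ere → *nugzekbaere*.
The last vowel of the genitive form *nugzekbaere* is /e/, which is a non-high vowel, so the dative suffix is -o, giving *nugzekbaereo*.

nugzekbaereo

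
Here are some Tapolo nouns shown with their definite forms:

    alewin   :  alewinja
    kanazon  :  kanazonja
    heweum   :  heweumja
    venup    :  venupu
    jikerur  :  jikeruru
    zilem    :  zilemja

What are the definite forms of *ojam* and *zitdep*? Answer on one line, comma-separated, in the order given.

ojamja, zitdepu

The alternation tracks the final consonant of the stem — -ja when the stem ends in a nasal (*alewin*, *kanazon*, *heweum*, *zilem*); -u when the stem ends in a non-nasal consonant (*venup*, *jikerur*).
The final consonant of *ojam* is /m/, which is a nasal, so the suffix is -ja, giving *ojamja*.
The final consonant of *zitdep* is /p/, which is non-nasal, so the suffix is -u, giving *zitdepu*.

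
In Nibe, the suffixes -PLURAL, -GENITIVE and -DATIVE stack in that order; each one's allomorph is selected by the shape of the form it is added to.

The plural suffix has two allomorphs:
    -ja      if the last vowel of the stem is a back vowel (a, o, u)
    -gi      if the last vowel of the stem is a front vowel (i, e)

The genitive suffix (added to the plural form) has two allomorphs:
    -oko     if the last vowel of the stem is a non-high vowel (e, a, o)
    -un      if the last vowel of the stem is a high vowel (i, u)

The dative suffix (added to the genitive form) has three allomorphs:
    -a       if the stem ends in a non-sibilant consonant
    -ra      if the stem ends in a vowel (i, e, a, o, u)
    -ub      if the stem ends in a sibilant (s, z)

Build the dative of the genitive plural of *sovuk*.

Since the last vowel of *sovuk* is /u/ (a back vowel), it takes -ja, giving *sovukja*.
Since the last vowel of the plural form *sovukja* is /a/ (a non-high vowel), it takes -oko, giving *sovukjaoko*.
The final sound of the genitive form *sovukjaoko* is /o/, which is a vowel, so the dative suffix is -ra, giving *sovukjaokora*.

sovukjaokora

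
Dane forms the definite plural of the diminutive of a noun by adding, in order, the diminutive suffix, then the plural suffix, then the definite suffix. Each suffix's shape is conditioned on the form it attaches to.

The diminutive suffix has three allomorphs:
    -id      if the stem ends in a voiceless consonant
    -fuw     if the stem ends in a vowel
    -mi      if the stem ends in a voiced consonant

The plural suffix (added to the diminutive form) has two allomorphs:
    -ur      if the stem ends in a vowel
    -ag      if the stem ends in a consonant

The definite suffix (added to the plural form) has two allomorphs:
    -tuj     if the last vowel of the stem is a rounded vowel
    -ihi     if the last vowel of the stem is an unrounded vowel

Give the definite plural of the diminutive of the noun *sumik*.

sumikidagihi

*sumik* — final sound /k/ (a voiceless consonant) → -id → *sumikid*.
The final sound of the diminutive form *sumikid* is /d/, which is a consonant, so the plural suffix is -ag, giving *sumikidag*.
The plural form *sumikidag* — last vowel /a/ (an unrounded vowel) → -ihi → *sumikidagihi*.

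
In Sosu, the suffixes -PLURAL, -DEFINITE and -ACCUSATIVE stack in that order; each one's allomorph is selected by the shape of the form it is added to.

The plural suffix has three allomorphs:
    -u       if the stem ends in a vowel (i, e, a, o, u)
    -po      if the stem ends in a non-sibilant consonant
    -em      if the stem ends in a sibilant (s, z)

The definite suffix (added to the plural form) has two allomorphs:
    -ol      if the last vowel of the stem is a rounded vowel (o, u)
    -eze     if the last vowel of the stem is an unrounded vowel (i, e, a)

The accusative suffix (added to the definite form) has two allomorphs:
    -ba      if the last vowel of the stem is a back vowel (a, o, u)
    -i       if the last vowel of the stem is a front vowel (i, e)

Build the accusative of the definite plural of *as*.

asemezei

*as*: final sound = /s/, a sibilant → -em → *asem*.
The plural form *asem*: last vowel = /e/, an unrounded vowel → -eze → *asemeze*.
Since the last vowel of the definite form *asemeze* is /e/ (a front vowel), it takes -i, giving *asemezei*.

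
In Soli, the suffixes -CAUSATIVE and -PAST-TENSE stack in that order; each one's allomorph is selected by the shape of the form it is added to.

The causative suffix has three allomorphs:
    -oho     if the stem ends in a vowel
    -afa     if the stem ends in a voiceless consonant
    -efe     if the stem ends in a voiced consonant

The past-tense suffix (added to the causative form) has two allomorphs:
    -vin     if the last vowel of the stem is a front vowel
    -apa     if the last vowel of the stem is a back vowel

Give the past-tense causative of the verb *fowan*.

fowanefevin

Since the final sound of *fowan* is /n/ (a voiced consonant), it takes -efe, giving *fowanefe*.
The causative form *fowanefe* — last vowel /e/ (a front vowel) → -vin → *fowanefevin*.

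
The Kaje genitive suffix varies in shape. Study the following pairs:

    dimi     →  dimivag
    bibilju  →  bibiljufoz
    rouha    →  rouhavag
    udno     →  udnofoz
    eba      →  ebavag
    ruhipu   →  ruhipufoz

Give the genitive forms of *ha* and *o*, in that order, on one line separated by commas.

havag, ofoz

The suffix is conditioned by the last vowel: -foz when the last vowel of the stem is a rounded vowel (*bibilju*, *udno*, *ruhipu*); -vag when the last vowel of the stem is an unrounded vowel (*dimi*, *rouha*, *eba*).
Since the last vowel of *ha* is /a/ (an unrounded vowel), it takes -vag, giving *havag*.
*o*: last vowel = /o/, a rounded vowel → -foz → *ofoz*.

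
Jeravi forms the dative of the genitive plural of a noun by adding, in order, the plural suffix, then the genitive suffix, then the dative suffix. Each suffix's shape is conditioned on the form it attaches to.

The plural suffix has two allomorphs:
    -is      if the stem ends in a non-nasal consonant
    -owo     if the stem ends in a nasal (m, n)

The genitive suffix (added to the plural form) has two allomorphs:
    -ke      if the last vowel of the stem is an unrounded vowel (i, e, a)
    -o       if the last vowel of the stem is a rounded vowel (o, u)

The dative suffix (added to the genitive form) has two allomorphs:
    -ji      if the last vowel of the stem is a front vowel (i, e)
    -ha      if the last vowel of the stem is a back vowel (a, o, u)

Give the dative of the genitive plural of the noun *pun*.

*pun*: final consonant = /n/, a nasal → -owo → *punowo*.
The last vowel of the plural form *punowo* is /o/, which is a rounded vowel, so the genitive suffix is -o, giving *punowoo*.
Since the last vowel of the genitive form *punowoo* is /o/ (a back vowel), it takes -ha, giving *punowooha*.

punowooha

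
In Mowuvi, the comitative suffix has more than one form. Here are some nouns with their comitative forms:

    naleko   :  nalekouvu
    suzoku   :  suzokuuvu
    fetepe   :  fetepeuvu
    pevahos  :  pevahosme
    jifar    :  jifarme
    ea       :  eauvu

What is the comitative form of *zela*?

The alternation tracks the final sound of the stem — -me when the stem ends in a consonant (*pevahos*, *jifar*); -uvu when the stem ends in a vowel (*naleko*, *suzoku*, *fetepe*, *ea*).
Since the final sound of *zela* is /a/ (a vowel), it takes -uvu, giving *zelauvu*.

zelauvu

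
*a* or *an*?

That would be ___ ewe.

a

The indefinite article is chosen by the initial *sound* of the following word, not its spelling.
*ewe* begins with the sound /juː/ (pronounced /juː/) — a consonant sound.
So the article is *a*: That would be a ewe.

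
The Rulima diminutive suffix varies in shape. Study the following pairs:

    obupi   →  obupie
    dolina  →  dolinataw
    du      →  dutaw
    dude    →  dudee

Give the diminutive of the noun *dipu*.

Looking at the last vowel of each stem: -e when the last vowel of the stem is a front vowel (*obupi*, *dude*); -taw when the last vowel of the stem is a back vowel (*dolina*, *du*).
Since the last vowel of *dipu* is /u/ (a back vowel), it takes -taw, giving *diputaw*.

diputaw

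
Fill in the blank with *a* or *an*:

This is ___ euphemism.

The indefinite article is chosen by the initial *sound* of the following word, not its spelling.
*euphemism* begins with the sound /juː/ (eu pronounced /juː/) — a consonant sound.
So the article is *a*: This is a euphemism.

a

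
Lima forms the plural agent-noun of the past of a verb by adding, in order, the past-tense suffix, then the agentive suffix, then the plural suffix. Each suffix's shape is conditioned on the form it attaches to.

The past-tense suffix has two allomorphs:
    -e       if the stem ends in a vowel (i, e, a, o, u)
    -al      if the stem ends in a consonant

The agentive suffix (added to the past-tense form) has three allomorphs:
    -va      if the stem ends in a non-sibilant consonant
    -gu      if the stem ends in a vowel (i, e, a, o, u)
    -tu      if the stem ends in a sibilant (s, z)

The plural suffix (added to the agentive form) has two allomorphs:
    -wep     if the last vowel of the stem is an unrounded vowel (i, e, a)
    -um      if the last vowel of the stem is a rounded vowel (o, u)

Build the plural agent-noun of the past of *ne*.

neeguum

Since the final sound of *ne* is /e/ (a vowel), it takes -e, giving *nee*.
The past-tense form *nee*: final sound = /e/, a vowel → -gu → *neegu*.
Since the last vowel of the agentive form *neegu* is /u/ (a rounded vowel), it takes -um, giving *neeguum*.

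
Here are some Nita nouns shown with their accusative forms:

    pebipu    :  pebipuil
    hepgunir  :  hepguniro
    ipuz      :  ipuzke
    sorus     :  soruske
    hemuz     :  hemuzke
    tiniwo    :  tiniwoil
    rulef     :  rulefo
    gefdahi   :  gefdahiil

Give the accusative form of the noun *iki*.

ikiil

The alternation tracks the final sound of the stem — -ke when the stem ends in a sibilant (*ipuz*, *sorus*, *hemuz*); -o when the stem ends in a non-sibilant consonant (*hepgunir*, *rulef*); -il when the stem ends in a vowel (*pebipu*, *tiniwo*, *gefdahi*).
The final sound of *iki* is /i/, which is a vowel, so the suffix is -il, giving *ikiil*.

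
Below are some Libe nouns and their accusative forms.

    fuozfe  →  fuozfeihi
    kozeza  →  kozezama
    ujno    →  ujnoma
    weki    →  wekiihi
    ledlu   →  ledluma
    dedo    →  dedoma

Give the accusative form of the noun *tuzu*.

tuzuma

The alternation tracks the last vowel of the stem — -ihi when the last vowel of the stem is a front vowel (*fuozfe*, *weki*); -ma when the last vowel of the stem is a back vowel (*kozeza*, *ujno*, *ledlu*, *dedo*).
The last vowel of *tuzu* is /u/, which is a back vowel, so the suffix is -ma, giving *tuzuma*.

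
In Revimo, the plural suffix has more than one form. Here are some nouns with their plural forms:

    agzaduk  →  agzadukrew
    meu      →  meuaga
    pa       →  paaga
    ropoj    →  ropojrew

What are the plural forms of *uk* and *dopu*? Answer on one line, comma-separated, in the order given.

ukrew, dopuaga

The suffix is conditioned by the final sound: -rew when the stem ends in a consonant (*agzaduk*, *ropoj*); -aga when the stem ends in a vowel (*meu*, *pa*).
The final sound of *uk* is /k/, which is a consonant, so the suffix is -rew, giving *ukrew*.
The final sound of *dopu* is /u/, which is a vowel, so the suffix is -aga, giving *dopuaga*.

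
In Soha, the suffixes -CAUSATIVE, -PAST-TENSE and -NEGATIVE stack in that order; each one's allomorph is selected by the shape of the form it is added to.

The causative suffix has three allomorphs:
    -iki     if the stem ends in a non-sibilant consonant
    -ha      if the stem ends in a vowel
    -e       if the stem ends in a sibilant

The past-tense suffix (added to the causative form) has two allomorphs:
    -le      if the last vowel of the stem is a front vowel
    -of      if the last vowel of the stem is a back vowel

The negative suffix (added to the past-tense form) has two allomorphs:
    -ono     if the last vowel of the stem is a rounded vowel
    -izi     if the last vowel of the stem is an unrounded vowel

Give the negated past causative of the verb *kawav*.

kawavikileizi

*kawav*: final sound = /v/, a non-sibilant consonant → -iki → *kawaviki*.
The causative form *kawaviki*: last vowel = /i/, a front vowel → -le → *kawavikile*.
The past-tense form *kawavikile*: last vowel = /e/, an unrounded vowel → -izi → *kawavikileizi*.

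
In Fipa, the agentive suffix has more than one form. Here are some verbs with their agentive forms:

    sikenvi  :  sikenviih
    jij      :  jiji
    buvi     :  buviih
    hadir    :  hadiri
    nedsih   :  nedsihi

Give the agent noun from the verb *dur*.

Looking at the final sound of each stem: -i when the stem ends in a consonant (*jij*, *hadir*, *nedsih*); -ih when the stem ends in a vowel (*sikenvi*, *buvi*).
Since the final sound of *dur* is /r/ (a consonant), it takes -i, giving *duri*.

duri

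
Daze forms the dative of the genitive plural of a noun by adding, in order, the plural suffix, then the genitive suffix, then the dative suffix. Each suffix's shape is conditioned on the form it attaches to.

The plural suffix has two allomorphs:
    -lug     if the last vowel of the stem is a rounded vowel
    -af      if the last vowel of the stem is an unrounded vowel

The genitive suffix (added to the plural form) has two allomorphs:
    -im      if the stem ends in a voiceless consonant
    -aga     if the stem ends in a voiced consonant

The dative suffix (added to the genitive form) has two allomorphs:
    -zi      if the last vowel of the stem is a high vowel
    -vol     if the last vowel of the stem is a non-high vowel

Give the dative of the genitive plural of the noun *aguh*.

aguhlugagavol

*aguh*: last vowel = /u/, a rounded vowel → -lug → *aguhlug*.
The final consonant of the plural form *aguhlug* is /g/, which is voiced, so the genitive suffix is -aga, giving *aguhlugaga*.
The last vowel of the genitive form *aguhlugaga* is /a/, which is a non-high vowel, so the dative suffix is -vol, giving *aguhlugagavol*.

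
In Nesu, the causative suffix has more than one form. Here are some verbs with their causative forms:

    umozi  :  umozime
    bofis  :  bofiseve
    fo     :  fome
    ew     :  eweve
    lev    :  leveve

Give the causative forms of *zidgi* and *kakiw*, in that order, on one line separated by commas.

The pattern is consonant vs. vowel: -eve when the stem ends in a consonant (*bofis*, *ew*, *lev*); -me when the stem ends in a vowel (*umozi*, *fo*).
Since the final sound of *zidgi* is /i/ (a vowel), it takes -me, giving *zidgime*.
*kakiw* — final sound /w/ (a consonant) → -eve → *kakiweve*.

zidgime, kakiweve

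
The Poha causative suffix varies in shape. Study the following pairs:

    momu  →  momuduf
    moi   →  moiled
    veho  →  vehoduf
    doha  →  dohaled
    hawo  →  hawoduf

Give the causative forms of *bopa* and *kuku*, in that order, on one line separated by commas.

bopaled, kukuduf

Looking at the last vowel of each stem: -duf when the last vowel of the stem is a rounded vowel (*momu*, *veho*, *hawo*); -led when the last vowel of the stem is an unrounded vowel (*moi*, *doha*).
The last vowel of *bopa* is /a/, which is an unrounded vowel, so the suffix is -led, giving *bopaled*.
*kuku*: last vowel = /u/, a rounded vowel → -duf → *kukuduf*.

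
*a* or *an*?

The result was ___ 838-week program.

an

The indefinite article is chosen by the initial *sound* of the following word, not its spelling.
The number *838* is spoken "eight hundred …", beginning with /eɪt/ — a vowel sound.
So the article is *an*: The result was an 838-week program.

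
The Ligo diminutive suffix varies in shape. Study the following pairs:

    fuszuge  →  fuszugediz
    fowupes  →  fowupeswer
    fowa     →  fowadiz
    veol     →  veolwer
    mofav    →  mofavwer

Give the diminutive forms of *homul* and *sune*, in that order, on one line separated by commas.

homulwer, sunediz

The alternation tracks the final sound of the stem — -wer when the stem ends in a consonant (*fowupes*, *veol*, *mofav*); -diz when the stem ends in a vowel (*fuszuge*, *fowa*).
The final sound of *homul* is /l/, which is a consonant, so the suffix is -wer, giving *homulwer*.
The final sound of *sune* is /e/, which is a vowel, so the suffix is -diz, giving *sunediz*.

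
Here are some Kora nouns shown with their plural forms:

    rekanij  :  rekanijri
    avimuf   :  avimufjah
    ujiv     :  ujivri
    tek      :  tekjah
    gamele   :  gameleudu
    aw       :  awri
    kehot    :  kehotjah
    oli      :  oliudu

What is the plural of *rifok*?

rifokjah

The suffix is conditioned by the final sound: -jah when the stem ends in a voiceless consonant (*avimuf*, *tek*, *kehot*); -ri when the stem ends in a voiced consonant (*rekanij*, *ujiv*, *aw*); -udu when the stem ends in a vowel (*gamele*, *oli*).
*rifok* — final sound /k/ (a voiceless consonant) → -jah → *rifokjah*.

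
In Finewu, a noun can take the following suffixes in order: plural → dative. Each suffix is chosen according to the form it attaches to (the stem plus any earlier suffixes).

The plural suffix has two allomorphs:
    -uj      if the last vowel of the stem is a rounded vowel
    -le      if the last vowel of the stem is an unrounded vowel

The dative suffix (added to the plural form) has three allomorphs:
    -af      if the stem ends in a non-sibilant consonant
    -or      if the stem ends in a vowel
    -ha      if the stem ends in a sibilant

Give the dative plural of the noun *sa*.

Since the last vowel of *sa* is /a/ (an unrounded vowel), it takes -le, giving *sale*.
The final sound of the plural form *sale* is /e/, which is a vowel, so the dative suffix is -or, giving *saleor*.

saleor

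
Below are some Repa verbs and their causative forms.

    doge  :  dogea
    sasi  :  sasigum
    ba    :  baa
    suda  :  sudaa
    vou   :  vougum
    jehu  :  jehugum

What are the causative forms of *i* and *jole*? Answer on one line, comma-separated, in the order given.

igum, jolea

The pattern is height harmony: -gum when the last vowel of the stem is a high vowel (*sasi*, *vou*, *jehu*); -a when the last vowel of the stem is a non-high vowel (*doge*, *ba*, *suda*).
The last vowel of *i* is /i/, which is a high vowel, so the suffix is -gum, giving *igum*.
*jole* — last vowel /e/ (a non-high vowel) → -a → *jolea*.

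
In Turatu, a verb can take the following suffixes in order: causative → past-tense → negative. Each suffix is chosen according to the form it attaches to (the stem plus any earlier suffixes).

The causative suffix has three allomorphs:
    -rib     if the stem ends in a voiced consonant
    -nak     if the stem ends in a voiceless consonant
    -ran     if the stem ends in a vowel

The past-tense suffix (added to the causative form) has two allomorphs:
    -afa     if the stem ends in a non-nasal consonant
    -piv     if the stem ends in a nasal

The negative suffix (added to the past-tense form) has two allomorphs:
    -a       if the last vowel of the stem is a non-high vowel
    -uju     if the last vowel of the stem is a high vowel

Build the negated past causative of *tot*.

The final sound of *tot* is /t/, which is a voiceless consonant, so the causative suffix is -nak, giving *totnak*.
The causative form *totnak* — final consonant /k/ (non-nasal) → -afa → *totnakafa*.
The last vowel of the past-tense form *totnakafa* is /a/, which is a non-high vowel, so the negative suffix is -a, giving *totnakafaa*.

totnakafaa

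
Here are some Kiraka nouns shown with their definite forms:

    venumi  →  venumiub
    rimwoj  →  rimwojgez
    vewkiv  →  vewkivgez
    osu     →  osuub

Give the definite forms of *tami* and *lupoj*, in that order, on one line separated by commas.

tamiub, lupojgez

Looking at the final sound of each stem: -gez when the stem ends in a consonant (*rimwoj*, *vewkiv*); -ub when the stem ends in a vowel (*venumi*, *osu*).
The final sound of *tami* is /i/, which is a vowel, so the suffix is -ub, giving *tamiub*.
Since the final sound of *lupoj* is /j/ (a consonant), it takes -gez, giving *lupojgez*.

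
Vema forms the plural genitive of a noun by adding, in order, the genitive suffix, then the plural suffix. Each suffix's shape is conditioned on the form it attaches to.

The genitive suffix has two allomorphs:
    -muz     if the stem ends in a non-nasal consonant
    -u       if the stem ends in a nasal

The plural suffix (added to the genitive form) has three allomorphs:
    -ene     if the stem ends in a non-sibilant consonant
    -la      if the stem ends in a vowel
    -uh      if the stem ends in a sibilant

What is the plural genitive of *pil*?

*pil*: final consonant = /l/, non-nasal → -muz → *pilmuz*.
The genitive form *pilmuz* — final sound /z/ (a sibilant) → -uh → *pilmuzuh*.

pilmuzuh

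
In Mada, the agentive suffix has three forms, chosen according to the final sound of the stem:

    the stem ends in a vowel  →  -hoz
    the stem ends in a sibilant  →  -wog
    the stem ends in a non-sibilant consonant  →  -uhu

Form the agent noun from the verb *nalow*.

Since the final sound of *nalow* is /w/ (a non-sibilant consonant), it takes -uhu, giving *nalowuhu*.

nalowuhu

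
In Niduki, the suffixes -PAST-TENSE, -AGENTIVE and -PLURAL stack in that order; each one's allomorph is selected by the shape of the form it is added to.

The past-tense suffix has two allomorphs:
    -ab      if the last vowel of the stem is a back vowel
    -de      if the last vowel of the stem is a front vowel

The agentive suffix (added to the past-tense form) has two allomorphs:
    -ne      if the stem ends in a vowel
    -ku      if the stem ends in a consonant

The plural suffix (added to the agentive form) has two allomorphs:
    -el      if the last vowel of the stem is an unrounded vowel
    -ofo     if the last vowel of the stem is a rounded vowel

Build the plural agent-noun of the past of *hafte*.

haftedeneel

*hafte* — last vowel /e/ (a front vowel) → -de → *haftede*.
The past-tense form *haftede* — final sound /e/ (a vowel) → -ne → *haftedene*.
The agentive form *haftedene* — last vowel /e/ (an unrounded vowel) → -el → *haftedeneel*.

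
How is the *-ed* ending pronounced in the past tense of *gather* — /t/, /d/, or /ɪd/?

/d/

The stem *gather* ends in a voiced sound other than /d/.
The -ed suffix is realized as /ɪd/ after /t, d/; as /t/ after other voiceless consonants; and as /d/ after other voiced sounds.
So -ed on *gather* is pronounced /d/.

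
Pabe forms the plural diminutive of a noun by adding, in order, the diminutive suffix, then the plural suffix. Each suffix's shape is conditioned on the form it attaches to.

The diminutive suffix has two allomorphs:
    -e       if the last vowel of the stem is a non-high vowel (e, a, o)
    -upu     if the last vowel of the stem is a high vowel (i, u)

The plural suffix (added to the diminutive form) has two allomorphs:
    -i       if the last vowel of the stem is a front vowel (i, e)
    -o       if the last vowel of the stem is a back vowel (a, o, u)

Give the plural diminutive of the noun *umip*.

umipupuo

Since the last vowel of *umip* is /i/ (a high vowel), it takes -upu, giving *umipupu*.
The last vowel of the diminutive form *umipupu* is /u/, which is a back vowel, so the plural suffix is -o, giving *umipupuo*.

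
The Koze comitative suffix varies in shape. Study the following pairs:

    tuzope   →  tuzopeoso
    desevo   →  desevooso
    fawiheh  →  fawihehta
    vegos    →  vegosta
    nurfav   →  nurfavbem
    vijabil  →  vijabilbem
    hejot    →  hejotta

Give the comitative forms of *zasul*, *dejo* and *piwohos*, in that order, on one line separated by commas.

The alternation tracks the final sound of the stem — -ta when the stem ends in a voiceless consonant (*fawiheh*, *vegos*, *hejot*); -bem when the stem ends in a voiced consonant (*nurfav*, *vijabil*); -oso when the stem ends in a vowel (*tuzope*, *desevo*).
*zasul*: final sound = /l/, a voiced consonant → -bem → *zasulbem*.
The final sound of *dejo* is /o/, which is a vowel, so the suffix is -oso, giving *dejooso*.
Since the final sound of *piwohos* is /s/ (a voiceless consonant), it takes -ta, giving *piwohosta*.

zasulbem, dejooso, piwohosta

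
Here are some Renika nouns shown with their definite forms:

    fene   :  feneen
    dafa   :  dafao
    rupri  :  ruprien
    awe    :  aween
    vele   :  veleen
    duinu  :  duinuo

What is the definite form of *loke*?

The suffix is conditioned by the last vowel: -en when the last vowel of the stem is a front vowel (*fene*, *rupri*, *awe*, *vele*); -o when the last vowel of the stem is a back vowel (*dafa*, *duinu*).
*loke* — last vowel /e/ (a front vowel) → -en → *lokeen*.

lokeen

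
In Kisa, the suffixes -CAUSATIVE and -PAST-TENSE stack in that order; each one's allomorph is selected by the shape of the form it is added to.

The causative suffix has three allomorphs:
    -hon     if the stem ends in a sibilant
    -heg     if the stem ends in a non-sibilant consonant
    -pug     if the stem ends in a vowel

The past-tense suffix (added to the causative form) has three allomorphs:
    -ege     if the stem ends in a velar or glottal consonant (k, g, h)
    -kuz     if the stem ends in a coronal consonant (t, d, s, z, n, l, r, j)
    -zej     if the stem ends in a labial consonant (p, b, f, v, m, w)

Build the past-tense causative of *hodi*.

hodipugege

Since the final sound of *hodi* is /i/ (a vowel), it takes -pug, giving *hodipug*.
The causative form *hodipug* — final consonant /g/ (velar/glottal) → -ege → *hodipugege*.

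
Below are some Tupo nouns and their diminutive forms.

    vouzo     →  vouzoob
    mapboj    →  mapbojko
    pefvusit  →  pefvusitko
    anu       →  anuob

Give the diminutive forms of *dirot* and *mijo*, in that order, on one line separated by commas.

dirotko, mijoob

The alternation tracks the final sound of the stem — -ko when the stem ends in a consonant (*mapboj*, *pefvusit*); -ob when the stem ends in a vowel (*vouzo*, *anu*).
*dirot* — final sound /t/ (a consonant) → -ko → *dirotko*.
Since the final sound of *mijo* is /o/ (a vowel), it takes -ob, giving *mijoob*.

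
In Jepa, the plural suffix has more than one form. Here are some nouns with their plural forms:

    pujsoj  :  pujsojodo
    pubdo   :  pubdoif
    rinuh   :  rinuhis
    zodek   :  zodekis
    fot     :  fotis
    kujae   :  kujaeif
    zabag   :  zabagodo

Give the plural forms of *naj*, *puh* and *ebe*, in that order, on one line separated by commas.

najodo, puhis, ebeif

Looking at the final sound of each stem: -is when the stem ends in a voiceless consonant (*rinuh*, *zodek*, *fot*); -odo when the stem ends in a voiced consonant (*pujsoj*, *zabag*); -if when the stem ends in a vowel (*pubdo*, *kujae*).
The final sound of *naj* is /j/, which is a voiced consonant, so the suffix is -odo, giving *najodo*.
*puh*: final sound = /h/, a voiceless consonant → -is → *puhis*.
Since the final sound of *ebe* is /e/ (a vowel), it takes -if, giving *ebeif*.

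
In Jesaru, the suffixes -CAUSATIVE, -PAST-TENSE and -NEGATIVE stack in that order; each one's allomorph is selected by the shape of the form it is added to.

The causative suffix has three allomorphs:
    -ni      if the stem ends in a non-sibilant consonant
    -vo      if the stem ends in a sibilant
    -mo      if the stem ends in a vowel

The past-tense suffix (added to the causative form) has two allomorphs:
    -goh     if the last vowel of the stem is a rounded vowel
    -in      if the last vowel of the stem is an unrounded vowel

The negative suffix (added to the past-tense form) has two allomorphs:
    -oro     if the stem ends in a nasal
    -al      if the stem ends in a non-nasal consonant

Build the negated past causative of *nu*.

Since the final sound of *nu* is /u/ (a vowel), it takes -mo, giving *numo*.
The causative form *numo*: last vowel = /o/, a rounded vowel → -goh → *numogoh*.
The past-tense form *numogoh*: final consonant = /h/, non-nasal → -al → *numogohal*.

numogohal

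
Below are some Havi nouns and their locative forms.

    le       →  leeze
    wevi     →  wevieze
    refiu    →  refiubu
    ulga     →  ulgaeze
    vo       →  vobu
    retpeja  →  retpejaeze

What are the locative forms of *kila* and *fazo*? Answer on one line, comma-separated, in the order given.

The pattern is rounding harmony: -bu when the last vowel of the stem is a rounded vowel (*refiu*, *vo*); -eze when the last vowel of the stem is an unrounded vowel (*le*, *wevi*, *ulga*, *retpeja*).
The last vowel of *kila* is /a/, which is an unrounded vowel, so the suffix is -eze, giving *kilaeze*.
*fazo* — last vowel /o/ (a rounded vowel) → -bu → *fazobu*.

kilaeze, fazobu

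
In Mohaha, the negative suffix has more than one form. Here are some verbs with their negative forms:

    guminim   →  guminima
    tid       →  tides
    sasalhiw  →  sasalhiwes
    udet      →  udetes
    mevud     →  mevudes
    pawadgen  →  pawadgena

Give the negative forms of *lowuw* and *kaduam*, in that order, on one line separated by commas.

lowuwes, kaduama

Looking at the final consonant of each stem: -a when the stem ends in a nasal (*guminim*, *pawadgen*); -es when the stem ends in a non-nasal consonant (*tid*, *sasalhiw*, *udet*, *mevud*).
*lowuw*: final consonant = /w/, non-nasal → -es → *lowuwes*.
*kaduam*: final consonant = /m/, a nasal → -a → *kaduama*.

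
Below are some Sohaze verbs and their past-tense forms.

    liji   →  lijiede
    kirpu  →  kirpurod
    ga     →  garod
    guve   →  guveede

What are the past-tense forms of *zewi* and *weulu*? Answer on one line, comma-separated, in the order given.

zewiede, weulurod

The pattern is front/back vowel harmony: -ede when the last vowel of the stem is a front vowel (*liji*, *guve*); -rod when the last vowel of the stem is a back vowel (*kirpu*, *ga*).
Since the last vowel of *zewi* is /i/ (a front vowel), it takes -ede, giving *zewiede*.
*weulu*: last vowel = /u/, a back vowel → -rod → *weulurod*.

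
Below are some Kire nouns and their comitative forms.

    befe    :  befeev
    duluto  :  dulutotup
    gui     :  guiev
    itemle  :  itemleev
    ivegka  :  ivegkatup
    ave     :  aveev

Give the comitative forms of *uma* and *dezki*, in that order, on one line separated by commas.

umatup, dezkiev

Looking at the last vowel of each stem: -ev when the last vowel of the stem is a front vowel (*befe*, *gui*, *itemle*, *ave*); -tup when the last vowel of the stem is a back vowel (*duluto*, *ivegka*).
Since the last vowel of *uma* is /a/ (a back vowel), it takes -tup, giving *umatup*.
The last vowel of *dezki* is /i/, which is a front vowel, so the suffix is -ev, giving *dezkiev*.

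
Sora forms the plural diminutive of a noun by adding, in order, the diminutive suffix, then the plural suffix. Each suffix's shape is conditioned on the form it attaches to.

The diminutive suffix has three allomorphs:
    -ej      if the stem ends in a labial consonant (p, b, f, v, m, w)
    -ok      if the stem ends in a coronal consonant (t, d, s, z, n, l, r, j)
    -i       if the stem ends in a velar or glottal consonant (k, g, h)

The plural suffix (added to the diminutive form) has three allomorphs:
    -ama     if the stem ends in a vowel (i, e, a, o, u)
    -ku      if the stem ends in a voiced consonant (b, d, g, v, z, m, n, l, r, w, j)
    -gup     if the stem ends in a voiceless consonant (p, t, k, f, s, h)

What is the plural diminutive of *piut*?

piutokgup

The final consonant of *piut* is /t/, which is coronal, so the diminutive suffix is -ok, giving *piutok*.
The diminutive form *piutok*: final sound = /k/, a voiceless consonant → -gup → *piutokgup*.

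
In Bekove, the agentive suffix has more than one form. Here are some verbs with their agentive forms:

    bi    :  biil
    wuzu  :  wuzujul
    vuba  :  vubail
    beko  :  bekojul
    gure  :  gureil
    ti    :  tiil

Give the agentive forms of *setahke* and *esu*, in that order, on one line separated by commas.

The suffix is conditioned by the last vowel: -jul when the last vowel of the stem is a rounded vowel (*wuzu*, *beko*); -il when the last vowel of the stem is an unrounded vowel (*bi*, *vuba*, *gure*, *ti*).
The last vowel of *setahke* is /e/, which is an unrounded vowel, so the suffix is -il, giving *setahkeil*.
*esu*: last vowel = /u/, a rounded vowel → -jul → *esujul*.

setahkeil, esujul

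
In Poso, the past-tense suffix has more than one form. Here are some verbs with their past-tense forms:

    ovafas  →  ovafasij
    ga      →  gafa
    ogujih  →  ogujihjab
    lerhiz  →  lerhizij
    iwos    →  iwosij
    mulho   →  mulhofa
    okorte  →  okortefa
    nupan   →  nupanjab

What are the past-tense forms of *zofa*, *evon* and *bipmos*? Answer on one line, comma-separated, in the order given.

zofafa, evonjab, bipmosij

The pattern is sibilance of the final sound: -ij when the stem ends in a sibilant (*ovafas*, *lerhiz*, *iwos*); -jab when the stem ends in a non-sibilant consonant (*ogujih*, *nupan*); -fa when the stem ends in a vowel (*ga*, *mulho*, *okorte*).
Since the final sound of *zofa* is /a/ (a vowel), it takes -fa, giving *zofafa*.
*evon* — final sound /n/ (a non-sibilant consonant) → -jab → *evonjab*.
The final sound of *bipmos* is /s/, which is a sibilant, so the suffix is -ij, giving *bipmosij*.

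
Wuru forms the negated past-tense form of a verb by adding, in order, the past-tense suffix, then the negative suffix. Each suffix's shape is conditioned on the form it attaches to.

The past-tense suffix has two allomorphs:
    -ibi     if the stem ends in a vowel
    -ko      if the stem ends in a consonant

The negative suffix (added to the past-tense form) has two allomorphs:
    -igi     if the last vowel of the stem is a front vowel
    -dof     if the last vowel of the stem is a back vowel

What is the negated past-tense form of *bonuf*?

Since the final sound of *bonuf* is /f/ (a consonant), it takes -ko, giving *bonufko*.
Since the last vowel of the past-tense form *bonufko* is /o/ (a back vowel), it takes -dof, giving *bonufkodof*.

bonufkodof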